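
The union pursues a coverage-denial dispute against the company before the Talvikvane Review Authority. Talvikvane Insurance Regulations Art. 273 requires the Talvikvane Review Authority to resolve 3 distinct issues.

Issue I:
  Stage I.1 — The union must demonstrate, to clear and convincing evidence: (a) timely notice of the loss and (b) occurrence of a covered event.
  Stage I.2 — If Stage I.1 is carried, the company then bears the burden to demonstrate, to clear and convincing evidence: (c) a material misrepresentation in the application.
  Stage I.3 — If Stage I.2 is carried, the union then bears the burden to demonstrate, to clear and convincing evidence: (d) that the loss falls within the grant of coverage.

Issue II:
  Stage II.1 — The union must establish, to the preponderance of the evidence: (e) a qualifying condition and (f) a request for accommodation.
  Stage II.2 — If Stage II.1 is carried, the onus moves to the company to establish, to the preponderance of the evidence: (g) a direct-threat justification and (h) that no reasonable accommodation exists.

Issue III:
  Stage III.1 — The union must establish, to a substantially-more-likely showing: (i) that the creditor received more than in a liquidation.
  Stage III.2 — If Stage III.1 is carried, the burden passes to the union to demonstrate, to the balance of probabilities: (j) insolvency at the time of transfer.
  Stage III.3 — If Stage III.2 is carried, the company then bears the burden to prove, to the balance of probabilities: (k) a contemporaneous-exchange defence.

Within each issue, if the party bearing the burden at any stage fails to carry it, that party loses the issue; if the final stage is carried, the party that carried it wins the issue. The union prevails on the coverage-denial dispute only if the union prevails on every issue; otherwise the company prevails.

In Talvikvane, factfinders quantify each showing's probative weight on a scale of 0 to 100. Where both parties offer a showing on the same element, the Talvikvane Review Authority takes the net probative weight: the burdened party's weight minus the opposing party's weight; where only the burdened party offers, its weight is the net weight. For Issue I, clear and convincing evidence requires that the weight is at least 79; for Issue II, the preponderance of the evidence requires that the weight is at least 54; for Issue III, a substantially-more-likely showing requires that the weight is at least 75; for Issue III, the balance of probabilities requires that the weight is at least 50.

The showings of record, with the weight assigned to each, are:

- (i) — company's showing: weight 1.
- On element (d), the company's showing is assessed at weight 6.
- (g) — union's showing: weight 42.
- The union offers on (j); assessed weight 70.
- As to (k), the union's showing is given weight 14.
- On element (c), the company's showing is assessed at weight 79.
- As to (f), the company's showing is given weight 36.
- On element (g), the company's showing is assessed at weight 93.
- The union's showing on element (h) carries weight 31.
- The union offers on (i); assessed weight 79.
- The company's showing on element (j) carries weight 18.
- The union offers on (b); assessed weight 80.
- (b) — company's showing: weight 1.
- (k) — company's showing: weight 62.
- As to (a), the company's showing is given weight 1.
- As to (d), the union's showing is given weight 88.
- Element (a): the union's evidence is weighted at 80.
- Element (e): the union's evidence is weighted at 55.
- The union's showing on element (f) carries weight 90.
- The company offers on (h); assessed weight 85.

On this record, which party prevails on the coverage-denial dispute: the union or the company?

union

— Issue I —
Stage I.1 — burden on union; standard: clear and convincing evidence (weight is at least 79).
    (a): 80 − 1 = 79 ≥ 79 [met]
    (b): 80 − 1 = 79 ≥ 79 [met]
  The union carries Stage I.1; the company now bears the burden.
Stage I.2 — burden on company; standard: clear and convincing evidence (weight is at least 79).
    (c): 79 ≥ 79 [met]
  The company carries Stage I.2; the union now bears the burden.
Stage I.3 — burden on union; standard: clear and convincing evidence (weight is at least 79).
    (d): 88 − 6 = 82 ≥ 79 [met]
  Stage I.3 carried; the final stage is satisfied.
Every stage carried; the union prevails on this issue.
— Issue II —
Stage II.1 (union, the preponderance of the evidence, weight is at least 54): (e) 55 ≥ 54 — meets; (f) net 90−36=54 ≥ 54 — meets.
  The union carries Stage II.1; the company now bears the burden.
Stage II.2 (company, the preponderance of the evidence, weight is at least 54): (g) net 93−42=51 < 54 — fails; (h) net 85−31=54 ≥ 54 — meets.
  Stage II.2 not carried; the company fails its burden.
So the union prevails on this issue.
— Issue III —
At Stage III.1 the union must meet a substantially-more-likely showing (weight is at least 75): on (i) the weight is 79 less the opposing 1 gives net 78, which does reach 75, so (i) meets the standard.
  Stage III.1 is satisfied; the union continues to bear the burden.
At Stage III.2 the union must meet the balance of probabilities (weight is at least 50): on (j) the weight is 70 less the opposing 18 gives net 52, ≥ 50, so (j) meets the standard.
  All elements met. The burden passes to the company.
At Stage III.3 the company must meet the balance of probabilities (weight is at least 50): on (k) the weight is 62 less the opposing 14 gives net 48, < 50, so (k) does not meet the standard.
  The company does not carry Stage III.3.
The union prevails on this issue.
Per-issue: Issue I → union; Issue II → union; Issue III → union. The union must prevail on every issue; overall, the union prevails.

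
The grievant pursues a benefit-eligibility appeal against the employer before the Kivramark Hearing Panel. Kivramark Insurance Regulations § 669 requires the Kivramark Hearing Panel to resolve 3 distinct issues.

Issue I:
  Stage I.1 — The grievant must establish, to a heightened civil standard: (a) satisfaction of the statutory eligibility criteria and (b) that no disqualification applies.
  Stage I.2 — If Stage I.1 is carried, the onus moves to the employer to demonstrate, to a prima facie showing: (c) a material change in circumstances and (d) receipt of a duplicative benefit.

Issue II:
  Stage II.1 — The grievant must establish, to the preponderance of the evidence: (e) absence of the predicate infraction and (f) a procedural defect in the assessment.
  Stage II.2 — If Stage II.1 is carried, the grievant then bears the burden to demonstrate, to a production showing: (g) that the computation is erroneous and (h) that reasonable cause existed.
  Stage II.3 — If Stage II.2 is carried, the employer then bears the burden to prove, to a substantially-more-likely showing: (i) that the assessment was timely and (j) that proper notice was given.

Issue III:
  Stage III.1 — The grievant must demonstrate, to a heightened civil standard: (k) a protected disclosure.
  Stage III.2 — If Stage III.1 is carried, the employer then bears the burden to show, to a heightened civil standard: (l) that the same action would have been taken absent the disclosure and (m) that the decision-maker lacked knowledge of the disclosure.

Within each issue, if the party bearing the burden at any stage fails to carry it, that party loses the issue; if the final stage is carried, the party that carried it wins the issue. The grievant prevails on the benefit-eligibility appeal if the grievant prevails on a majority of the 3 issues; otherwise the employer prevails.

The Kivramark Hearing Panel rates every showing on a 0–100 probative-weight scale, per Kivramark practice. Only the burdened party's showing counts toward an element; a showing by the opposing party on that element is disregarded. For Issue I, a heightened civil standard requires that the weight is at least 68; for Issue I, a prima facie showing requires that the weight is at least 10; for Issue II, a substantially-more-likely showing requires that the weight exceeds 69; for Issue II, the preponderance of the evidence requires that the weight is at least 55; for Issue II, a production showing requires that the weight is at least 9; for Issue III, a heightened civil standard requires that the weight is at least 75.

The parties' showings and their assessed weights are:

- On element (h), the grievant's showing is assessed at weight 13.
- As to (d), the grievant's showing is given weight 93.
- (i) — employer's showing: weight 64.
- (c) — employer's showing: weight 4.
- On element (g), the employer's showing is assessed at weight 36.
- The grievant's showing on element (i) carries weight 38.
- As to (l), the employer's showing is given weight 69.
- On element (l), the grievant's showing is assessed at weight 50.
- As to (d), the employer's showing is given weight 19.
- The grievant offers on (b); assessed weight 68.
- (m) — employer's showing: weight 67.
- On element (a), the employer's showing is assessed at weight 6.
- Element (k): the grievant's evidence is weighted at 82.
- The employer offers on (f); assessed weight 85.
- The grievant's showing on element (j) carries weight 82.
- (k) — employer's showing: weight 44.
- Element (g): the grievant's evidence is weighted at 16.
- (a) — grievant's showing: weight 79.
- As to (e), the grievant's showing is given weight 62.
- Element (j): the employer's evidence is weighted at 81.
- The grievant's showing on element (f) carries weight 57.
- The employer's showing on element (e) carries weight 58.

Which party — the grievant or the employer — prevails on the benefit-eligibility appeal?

grievant

— Issue I —
Stage I.1 — burden on grievant; standard: a heightened civil standard (weight is at least 68).
    (a): 79 (employer's 6 disregarded) ≥ 68 [met]
    (b): 68 ≥ 68 [met]
  All elements met. The burden passes to the employer.
Stage I.2 — burden on employer; standard: a prima facie showing (weight is at least 10).
    (c): 4 < 10 [not met]
    (d): 19 (grievant's 93 disregarded) ≥ 10 [met]
  Not every element is met, so the employer fails to carry Stage I.2.
So the grievant prevails on this issue.
— Issue II —
At Stage II.1 the grievant must meet the preponderance of the evidence (weight is at least 55): on (e) the weight is 62 (the employer's 58 is given no effect), which does reach 55, so (e) meets the standard; on (f) the weight is 57 (the employer's 85 is given no effect), which does reach 55, so (f) meets the standard.
  All elements met. The grievant retains the burden for Stage II.2.
At Stage II.2 the grievant must meet a production showing (weight is at least 9): on (g) the weight is 16 (the employer's 36 is given no effect), which does reach 9, so (g) meets the standard; on (h) the weight is 13, which does reach 9, so (h) meets the standard.
  Stage II.2 is satisfied; the onus moves to the employer.
At Stage II.3 the employer must meet a substantially-more-likely showing (weight exceeds 69): on (i) the weight is 64 (the grievant's 38 is given no effect), ≤ 69, so (i) does not meet the standard; on (j) the weight is 81 (the grievant's 82 is given no effect), > 69, so (j) meets the standard.
  Not every element is met, so the employer fails to carry Stage II.3.
The grievant prevails on this issue.
— Issue III —
At Stage III.1 the grievant must meet a heightened civil standard (weight is at least 75): on (k) the weight is 82 (the employer's 44 is given no effect), which does reach 75, so (k) meets the standard.
  The grievant carries Stage III.1; the employer now bears the burden.
At Stage III.2 the employer must meet a heightened civil standard (weight is at least 75): on (l) the weight is 69 (the grievant's 50 is given no effect), which does not reach 75, so (l) does not meet the standard; on (m) the weight is 67, which does not reach 75, so (m) does not meet the standard.
  Stage III.2 not carried; the employer fails its burden.
The analysis ends at Stage III.2; the grievant prevails on this issue.
Per-issue: Issue I → grievant; Issue II → grievant; Issue III → grievant. The grievant must prevail on a majority of issues; overall, the grievant prevails.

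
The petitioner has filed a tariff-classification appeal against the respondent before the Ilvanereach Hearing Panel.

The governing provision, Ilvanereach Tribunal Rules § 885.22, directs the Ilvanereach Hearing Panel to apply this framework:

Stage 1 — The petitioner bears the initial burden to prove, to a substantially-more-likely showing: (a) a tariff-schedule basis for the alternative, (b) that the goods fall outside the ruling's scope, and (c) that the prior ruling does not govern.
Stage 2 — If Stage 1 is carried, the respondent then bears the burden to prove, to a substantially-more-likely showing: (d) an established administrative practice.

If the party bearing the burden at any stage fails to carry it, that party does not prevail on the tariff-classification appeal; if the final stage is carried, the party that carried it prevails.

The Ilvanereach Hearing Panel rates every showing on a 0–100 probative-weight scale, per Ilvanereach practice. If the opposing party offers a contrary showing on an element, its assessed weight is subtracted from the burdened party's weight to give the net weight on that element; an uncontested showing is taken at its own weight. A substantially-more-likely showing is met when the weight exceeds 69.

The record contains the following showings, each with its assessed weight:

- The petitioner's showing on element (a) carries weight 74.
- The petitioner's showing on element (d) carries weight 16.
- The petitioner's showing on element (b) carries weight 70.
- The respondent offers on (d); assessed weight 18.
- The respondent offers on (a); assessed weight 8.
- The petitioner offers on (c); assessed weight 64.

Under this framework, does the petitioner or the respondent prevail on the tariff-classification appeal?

Stage 1 (petitioner, a substantially-more-likely showing, weight exceeds 69): (a) net 74−8=66 ≤ 69 — fails; (b) 70 > 69 — meets; (c) 64 ≤ 69 — fails.
  Not every element is met, so the petitioner fails to carry Stage 1.
The analysis ends at Stage 1; the respondent prevails.

respondent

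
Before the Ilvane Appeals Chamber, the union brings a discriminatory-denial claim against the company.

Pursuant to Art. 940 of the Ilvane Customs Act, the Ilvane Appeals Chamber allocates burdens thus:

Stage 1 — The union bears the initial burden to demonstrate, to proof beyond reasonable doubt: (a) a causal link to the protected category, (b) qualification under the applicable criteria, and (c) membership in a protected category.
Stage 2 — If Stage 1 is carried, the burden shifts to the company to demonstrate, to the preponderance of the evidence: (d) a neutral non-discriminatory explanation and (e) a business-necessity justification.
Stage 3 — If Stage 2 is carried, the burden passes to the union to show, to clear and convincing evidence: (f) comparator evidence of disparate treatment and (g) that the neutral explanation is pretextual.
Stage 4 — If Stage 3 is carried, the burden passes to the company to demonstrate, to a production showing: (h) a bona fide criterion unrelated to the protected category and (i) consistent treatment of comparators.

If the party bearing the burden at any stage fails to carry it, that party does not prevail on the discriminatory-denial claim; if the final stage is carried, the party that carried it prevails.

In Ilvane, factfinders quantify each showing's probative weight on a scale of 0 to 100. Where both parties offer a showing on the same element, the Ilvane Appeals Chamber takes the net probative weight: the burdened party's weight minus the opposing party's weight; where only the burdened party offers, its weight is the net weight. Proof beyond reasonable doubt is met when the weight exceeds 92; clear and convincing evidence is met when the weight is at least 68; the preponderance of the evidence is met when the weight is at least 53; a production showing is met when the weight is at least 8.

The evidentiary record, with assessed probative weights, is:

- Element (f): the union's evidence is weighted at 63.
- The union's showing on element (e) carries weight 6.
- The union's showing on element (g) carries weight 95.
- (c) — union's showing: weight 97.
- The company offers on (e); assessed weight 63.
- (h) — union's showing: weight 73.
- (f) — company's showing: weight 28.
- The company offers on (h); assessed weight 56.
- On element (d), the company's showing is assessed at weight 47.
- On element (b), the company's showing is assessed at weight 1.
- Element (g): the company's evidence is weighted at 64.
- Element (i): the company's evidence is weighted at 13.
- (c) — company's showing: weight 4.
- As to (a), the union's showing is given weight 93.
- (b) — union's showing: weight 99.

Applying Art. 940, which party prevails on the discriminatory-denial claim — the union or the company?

union

Stage 1 — burden on union; standard: proof beyond reasonable doubt (weight exceeds 92).
    (a): 93 > 92 [met]
    (b): 99 − 1 = 98 > 92 [met]
    (c): 97 − 4 = 93 > 92 [met]
  Stage 1 carried; the burden shifts to the company.
Stage 2 — burden on company; standard: the preponderance of the evidence (weight is at least 53).
    (d): 47 < 53 [not met]
    (e): 63 − 6 = 57 ≥ 53 [met]
  The company does not carry Stage 2.
So the union prevails.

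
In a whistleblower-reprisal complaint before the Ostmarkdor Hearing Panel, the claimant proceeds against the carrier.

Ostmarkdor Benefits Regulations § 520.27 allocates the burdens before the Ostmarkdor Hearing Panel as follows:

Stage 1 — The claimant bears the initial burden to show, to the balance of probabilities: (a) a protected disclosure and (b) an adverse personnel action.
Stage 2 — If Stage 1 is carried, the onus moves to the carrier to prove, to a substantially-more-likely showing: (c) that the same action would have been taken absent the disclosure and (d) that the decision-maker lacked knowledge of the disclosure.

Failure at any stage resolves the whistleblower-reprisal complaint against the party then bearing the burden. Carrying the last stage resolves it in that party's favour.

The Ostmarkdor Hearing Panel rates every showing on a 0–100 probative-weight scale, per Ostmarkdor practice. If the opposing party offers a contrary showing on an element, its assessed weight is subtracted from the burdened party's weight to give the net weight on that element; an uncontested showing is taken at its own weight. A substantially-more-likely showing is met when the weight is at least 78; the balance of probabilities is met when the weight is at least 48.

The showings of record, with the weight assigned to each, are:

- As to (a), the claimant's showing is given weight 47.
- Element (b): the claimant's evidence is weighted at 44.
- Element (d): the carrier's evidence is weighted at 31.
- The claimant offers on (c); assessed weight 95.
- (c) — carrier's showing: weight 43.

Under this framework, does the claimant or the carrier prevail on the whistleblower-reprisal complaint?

Stage 1 (claimant, the balance of probabilities, weight is at least 48): (a) 47 < 48 — fails; (b) 44 < 48 — fails.
  Not every element is met, so the claimant fails to carry Stage 1.
The analysis ends at Stage 1; the carrier prevails.

carrier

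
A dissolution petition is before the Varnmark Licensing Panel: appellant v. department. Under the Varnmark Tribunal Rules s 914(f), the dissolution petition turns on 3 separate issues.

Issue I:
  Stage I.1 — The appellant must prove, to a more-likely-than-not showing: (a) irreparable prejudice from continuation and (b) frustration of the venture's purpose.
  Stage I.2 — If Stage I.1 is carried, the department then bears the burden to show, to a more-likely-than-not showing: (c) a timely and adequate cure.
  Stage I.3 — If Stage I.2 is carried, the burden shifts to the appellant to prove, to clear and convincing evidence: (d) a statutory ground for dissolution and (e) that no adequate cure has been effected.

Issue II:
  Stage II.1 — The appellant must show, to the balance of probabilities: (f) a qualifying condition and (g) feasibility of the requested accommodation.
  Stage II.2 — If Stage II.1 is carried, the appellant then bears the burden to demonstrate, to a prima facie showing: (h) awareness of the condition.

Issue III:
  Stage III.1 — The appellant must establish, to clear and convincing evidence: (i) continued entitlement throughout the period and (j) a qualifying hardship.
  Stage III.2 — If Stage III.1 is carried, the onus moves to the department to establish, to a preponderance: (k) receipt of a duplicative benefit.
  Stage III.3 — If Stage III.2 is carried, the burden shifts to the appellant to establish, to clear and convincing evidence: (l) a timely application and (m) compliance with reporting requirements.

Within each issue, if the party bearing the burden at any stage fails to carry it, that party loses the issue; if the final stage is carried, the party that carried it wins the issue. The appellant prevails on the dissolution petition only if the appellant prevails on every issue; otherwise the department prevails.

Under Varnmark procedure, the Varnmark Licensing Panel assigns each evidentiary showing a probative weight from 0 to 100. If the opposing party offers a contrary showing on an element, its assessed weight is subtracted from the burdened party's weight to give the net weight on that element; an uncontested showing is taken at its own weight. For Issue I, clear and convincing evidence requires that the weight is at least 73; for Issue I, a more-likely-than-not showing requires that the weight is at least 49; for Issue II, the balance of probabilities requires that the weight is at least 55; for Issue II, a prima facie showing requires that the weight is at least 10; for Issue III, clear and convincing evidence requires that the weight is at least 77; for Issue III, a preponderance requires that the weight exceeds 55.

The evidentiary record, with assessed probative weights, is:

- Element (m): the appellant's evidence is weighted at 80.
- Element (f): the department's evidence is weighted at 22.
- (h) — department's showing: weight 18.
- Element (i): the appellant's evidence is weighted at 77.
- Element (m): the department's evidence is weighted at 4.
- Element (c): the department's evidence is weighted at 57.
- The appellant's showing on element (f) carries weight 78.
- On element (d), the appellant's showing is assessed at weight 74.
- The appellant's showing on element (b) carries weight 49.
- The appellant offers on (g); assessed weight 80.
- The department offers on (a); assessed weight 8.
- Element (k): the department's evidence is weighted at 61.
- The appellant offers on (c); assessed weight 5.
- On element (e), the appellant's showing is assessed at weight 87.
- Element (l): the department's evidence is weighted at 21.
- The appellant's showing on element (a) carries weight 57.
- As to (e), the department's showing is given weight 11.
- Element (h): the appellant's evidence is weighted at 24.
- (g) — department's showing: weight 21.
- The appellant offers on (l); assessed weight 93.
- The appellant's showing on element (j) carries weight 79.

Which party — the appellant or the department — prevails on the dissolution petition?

— Issue I —
At Stage I.1 the appellant must meet a more-likely-than-not showing (weight is at least 49): on (a) the weight is 57 less the opposing 8 gives net 49, ≥ 49, so (a) meets the standard; on (b) the weight is 49, ≥ 49, so (b) meets the standard.
  All elements met. The burden passes to the department.
At Stage I.2 the department must meet a more-likely-than-not showing (weight is at least 49): on (c) the weight is 57 less the opposing 5 gives net 52, ≥ 49, so (c) meets the standard.
  Stage I.2 carried; the burden shifts to the appellant.
At Stage I.3 the appellant must meet clear and convincing evidence (weight is at least 73): on (d) the weight is 74, ≥ 73, so (d) meets the standard; on (e) the weight is 87 less the opposing 11 gives net 76, which does reach 73, so (e) meets the standard.
  All elements met at the final stage.
All stages carried — the appellant prevails on this issue.
— Issue II —
Stage II.1 (appellant, the balance of probabilities, weight is at least 55): (f) net 78−22=56 ≥ 55 — meets; (g) net 80−21=59 ≥ 55 — meets.
  All elements met. The appellant retains the burden for Stage II.2.
Stage II.2 (appellant, a prima facie showing, weight is at least 10): (h) net 24−18=6 < 10 — fails.
  Not every element is met, so the appellant fails to carry Stage II.2.
The analysis ends at Stage II.2; the department prevails on this issue.
— Issue III —
Stage III.1 — burden on appellant; standard: clear and convincing evidence (weight is at least 77).
    (i): 77 ≥ 77 [met]
    (j): 79 ≥ 77 [met]
  All elements met. The burden passes to the department.
Stage III.2 — burden on department; standard: a preponderance (weight exceeds 55).
    (k): 61 > 55 [met]
  The department carries Stage III.2; the appellant now bears the burden.
Stage III.3 — burden on appellant; standard: clear and convincing evidence (weight is at least 77).
    (l): 93 − 21 = 72 < 77 [not met]
    (m): 80 − 4 = 76 < 77 [not met]
  The appellant does not carry Stage III.3.
So the department prevails on this issue.
Per-issue: Issue I → appellant; Issue II → department; Issue III → department. The appellant must prevail on every issue; overall, the department prevails.

department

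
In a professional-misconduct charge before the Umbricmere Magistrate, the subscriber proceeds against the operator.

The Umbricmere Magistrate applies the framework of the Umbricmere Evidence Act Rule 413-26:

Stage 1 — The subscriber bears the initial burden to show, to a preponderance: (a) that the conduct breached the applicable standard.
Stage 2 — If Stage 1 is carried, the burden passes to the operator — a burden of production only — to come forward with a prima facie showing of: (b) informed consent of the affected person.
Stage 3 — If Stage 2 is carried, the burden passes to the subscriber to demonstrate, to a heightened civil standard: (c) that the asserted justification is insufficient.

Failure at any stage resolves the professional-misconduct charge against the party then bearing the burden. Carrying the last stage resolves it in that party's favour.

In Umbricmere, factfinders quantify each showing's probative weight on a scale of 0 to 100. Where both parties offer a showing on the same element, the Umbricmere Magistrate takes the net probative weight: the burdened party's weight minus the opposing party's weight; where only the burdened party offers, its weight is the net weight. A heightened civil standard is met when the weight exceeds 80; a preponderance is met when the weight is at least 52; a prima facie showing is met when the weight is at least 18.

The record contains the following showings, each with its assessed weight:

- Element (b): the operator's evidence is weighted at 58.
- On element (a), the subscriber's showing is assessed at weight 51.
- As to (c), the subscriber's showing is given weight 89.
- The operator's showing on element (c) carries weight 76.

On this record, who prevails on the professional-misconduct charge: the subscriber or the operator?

Stage 1 (subscriber, a preponderance, weight is at least 52): (a) 51 < 52 — fails.
  Stage 1 not carried; the subscriber fails its burden.
So the operator prevails.

operator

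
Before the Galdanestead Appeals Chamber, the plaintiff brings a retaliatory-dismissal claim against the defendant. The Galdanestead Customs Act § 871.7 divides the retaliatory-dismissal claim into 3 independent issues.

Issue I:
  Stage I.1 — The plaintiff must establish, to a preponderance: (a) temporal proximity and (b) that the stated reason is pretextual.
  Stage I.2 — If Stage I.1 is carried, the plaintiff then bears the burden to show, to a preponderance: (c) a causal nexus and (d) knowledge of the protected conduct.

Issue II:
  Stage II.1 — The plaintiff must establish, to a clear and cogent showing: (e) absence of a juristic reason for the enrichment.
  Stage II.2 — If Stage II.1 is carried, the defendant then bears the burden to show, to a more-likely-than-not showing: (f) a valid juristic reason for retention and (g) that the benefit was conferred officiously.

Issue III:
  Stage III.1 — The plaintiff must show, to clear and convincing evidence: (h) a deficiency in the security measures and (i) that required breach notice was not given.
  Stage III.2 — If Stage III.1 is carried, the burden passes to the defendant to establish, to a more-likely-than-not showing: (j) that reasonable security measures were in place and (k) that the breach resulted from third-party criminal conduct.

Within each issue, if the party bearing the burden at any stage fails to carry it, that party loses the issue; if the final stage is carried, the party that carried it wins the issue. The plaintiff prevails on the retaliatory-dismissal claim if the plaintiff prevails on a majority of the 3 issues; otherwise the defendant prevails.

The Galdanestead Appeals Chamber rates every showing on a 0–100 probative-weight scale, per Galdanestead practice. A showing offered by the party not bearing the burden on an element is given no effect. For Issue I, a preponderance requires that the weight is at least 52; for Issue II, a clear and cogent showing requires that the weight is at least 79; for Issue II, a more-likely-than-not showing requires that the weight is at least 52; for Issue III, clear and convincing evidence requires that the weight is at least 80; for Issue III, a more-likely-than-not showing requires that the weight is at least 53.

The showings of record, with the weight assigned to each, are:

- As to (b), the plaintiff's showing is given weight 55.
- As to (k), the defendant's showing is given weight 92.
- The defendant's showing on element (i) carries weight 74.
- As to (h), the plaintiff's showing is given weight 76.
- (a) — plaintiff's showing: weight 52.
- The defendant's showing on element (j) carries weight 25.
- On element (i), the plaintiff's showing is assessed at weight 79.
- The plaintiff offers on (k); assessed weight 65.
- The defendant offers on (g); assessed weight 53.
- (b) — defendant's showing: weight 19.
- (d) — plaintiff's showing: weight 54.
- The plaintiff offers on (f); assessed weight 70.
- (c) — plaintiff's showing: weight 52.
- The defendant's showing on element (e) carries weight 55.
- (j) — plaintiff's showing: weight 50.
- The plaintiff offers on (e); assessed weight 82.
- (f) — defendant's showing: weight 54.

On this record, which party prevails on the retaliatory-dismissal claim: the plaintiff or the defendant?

— Issue I —
Stage I.1 — burden on plaintiff; standard: a preponderance (weight is at least 52).
    (a): 52 ≥ 52 [met]
    (b): 55 (defendant's 19 disregarded) ≥ 52 [met]
  All elements met. The plaintiff retains the burden for Stage I.2.
Stage I.2 — burden on plaintiff; standard: a preponderance (weight is at least 52).
    (c): 52 ≥ 52 [met]
    (d): 54 ≥ 52 [met]
  Stage I.2 carried; the final stage is satisfied.
All stages carried — the plaintiff prevails on this issue.
— Issue II —
Stage II.1 — burden on plaintiff; standard: a clear and cogent showing (weight is at least 79).
    (e): 82 (defendant's 55 disregarded) ≥ 79 [met]
  All elements met. The burden passes to the defendant.
Stage II.2 — burden on defendant; standard: a more-likely-than-not showing (weight is at least 52).
    (f): 54 (plaintiff's 70 disregarded) ≥ 52 [met]
    (g): 53 ≥ 52 [met]
  The defendant carries the last stage.
All stages carried — the defendant prevails on this issue.
— Issue III —
Stage III.1 — burden on plaintiff; standard: clear and convincing evidence (weight is at least 80).
    (h): 76 < 80 [not met]
    (i): 79 (defendant's 74 disregarded) < 80 [not met]
  Stage III.1 not carried; the plaintiff fails its burden.
The analysis ends at Stage III.1; the defendant prevails on this issue.
Per-issue: Issue I → plaintiff; Issue II → defendant; Issue III → defendant. The plaintiff must prevail on a majority of issues; overall, the defendant prevails.

defendant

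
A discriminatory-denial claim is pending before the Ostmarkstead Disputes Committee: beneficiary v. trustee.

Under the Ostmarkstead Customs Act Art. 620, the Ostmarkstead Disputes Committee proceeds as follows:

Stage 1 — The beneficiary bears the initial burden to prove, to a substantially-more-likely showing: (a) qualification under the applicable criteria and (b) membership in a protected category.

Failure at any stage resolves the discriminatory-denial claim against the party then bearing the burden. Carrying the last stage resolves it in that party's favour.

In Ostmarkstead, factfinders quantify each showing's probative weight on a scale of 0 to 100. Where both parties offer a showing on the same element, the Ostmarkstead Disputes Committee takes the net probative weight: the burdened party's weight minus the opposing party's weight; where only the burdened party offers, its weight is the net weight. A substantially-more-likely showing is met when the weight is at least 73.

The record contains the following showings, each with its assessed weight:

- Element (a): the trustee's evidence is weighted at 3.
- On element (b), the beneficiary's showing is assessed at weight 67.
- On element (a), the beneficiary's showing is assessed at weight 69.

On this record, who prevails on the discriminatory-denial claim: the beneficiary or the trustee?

Stage 1 (beneficiary, a substantially-more-likely showing, weight is at least 73): (a) net 69−3=66 < 73 — fails; (b) 67 < 73 — fails.
  Not every element is met, so the beneficiary fails to carry Stage 1.
The analysis ends at Stage 1; the trustee prevails.

trustee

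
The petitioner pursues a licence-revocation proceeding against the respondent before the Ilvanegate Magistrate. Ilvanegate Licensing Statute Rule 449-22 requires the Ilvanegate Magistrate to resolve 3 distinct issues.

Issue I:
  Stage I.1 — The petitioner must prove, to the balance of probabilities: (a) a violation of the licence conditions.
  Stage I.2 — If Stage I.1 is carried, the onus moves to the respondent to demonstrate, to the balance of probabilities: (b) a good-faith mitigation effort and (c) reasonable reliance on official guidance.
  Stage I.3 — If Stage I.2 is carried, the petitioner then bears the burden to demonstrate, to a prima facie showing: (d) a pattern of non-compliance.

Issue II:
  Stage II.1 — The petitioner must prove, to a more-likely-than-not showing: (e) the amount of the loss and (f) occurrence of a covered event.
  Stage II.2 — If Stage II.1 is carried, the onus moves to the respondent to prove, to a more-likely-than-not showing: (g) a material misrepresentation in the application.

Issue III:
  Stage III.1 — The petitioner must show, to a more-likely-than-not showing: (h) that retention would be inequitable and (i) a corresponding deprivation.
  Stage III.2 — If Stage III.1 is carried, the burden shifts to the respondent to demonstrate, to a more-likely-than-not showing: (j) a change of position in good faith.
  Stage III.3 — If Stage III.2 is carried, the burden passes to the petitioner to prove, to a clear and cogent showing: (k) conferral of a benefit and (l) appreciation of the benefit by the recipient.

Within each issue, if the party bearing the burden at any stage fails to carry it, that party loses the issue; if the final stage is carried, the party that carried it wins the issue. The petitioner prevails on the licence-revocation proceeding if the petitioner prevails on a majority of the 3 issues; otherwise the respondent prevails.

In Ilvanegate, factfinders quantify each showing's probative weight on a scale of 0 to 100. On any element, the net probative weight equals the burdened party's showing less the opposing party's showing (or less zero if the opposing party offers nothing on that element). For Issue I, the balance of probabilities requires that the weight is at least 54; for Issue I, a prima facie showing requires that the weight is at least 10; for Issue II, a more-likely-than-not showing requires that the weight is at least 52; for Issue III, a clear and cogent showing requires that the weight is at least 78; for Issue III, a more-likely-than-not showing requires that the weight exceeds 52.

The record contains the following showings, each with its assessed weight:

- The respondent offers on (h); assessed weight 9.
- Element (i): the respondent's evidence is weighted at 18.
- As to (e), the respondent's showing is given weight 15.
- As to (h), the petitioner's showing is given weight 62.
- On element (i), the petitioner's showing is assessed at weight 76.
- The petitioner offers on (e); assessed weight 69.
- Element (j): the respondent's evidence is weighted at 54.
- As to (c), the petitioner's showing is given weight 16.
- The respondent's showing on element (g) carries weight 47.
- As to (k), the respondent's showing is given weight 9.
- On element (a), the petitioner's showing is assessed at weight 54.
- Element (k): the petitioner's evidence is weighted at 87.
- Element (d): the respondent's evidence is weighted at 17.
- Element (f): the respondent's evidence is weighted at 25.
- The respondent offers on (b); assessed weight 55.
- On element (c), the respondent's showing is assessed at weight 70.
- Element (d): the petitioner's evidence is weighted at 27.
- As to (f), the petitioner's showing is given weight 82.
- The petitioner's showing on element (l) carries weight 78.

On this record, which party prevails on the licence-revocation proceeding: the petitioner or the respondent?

— Issue I —
At Stage I.1 the petitioner must meet the balance of probabilities (weight is at least 54): on (a) the weight is 54, ≥ 54, so (a) meets the standard.
  Stage I.1 carried; the burden shifts to the respondent.
At Stage I.2 the respondent must meet the balance of probabilities (weight is at least 54): on (b) the weight is 55, which does reach 54, so (b) meets the standard; on (c) the weight is 70 less the opposing 16 gives net 54, ≥ 54, so (c) meets the standard.
  The respondent carries Stage I.2; the petitioner now bears the burden.
At Stage I.3 the petitioner must meet a prima facie showing (weight is at least 10): on (d) the weight is 27 less the opposing 17 gives net 10, ≥ 10, so (d) meets the standard.
  All elements met at the final stage.
Every stage carried; the petitioner prevails on this issue.
— Issue II —
Stage II.1 (petitioner, a more-likely-than-not showing, weight is at least 52): (e) net 69−15=54 ≥ 52 — meets; (f) net 82−25=57 ≥ 52 — meets.
  Stage II.1 is satisfied; the onus moves to the respondent.
Stage II.2 (respondent, a more-likely-than-not showing, weight is at least 52): (g) 47 < 52 — fails.
  Not every element is met, so the respondent fails to carry Stage II.2.
So the petitioner prevails on this issue.
— Issue III —
Stage III.1 — burden on petitioner; standard: a more-likely-than-not showing (weight exceeds 52).
    (h): 62 − 9 = 53 > 52 [met]
    (i): 76 − 18 = 58 > 52 [met]
  All elements met. The burden passes to the respondent.
Stage III.2 — burden on respondent; standard: a more-likely-than-not showing (weight exceeds 52).
    (j): 54 > 52 [met]
  Stage III.2 carried; the burden shifts to the petitioner.
Stage III.3 — burden on petitioner; standard: a clear and cogent showing (weight is at least 78).
    (k): 87 − 9 = 78 ≥ 78 [met]
    (l): 78 ≥ 78 [met]
  The petitioner carries the last stage.
All stages carried — the petitioner prevails on this issue.
Per-issue: Issue I → petitioner; Issue II → petitioner; Issue III → petitioner. The petitioner must prevail on a majority of issues; overall, the petitioner prevails.

petitioner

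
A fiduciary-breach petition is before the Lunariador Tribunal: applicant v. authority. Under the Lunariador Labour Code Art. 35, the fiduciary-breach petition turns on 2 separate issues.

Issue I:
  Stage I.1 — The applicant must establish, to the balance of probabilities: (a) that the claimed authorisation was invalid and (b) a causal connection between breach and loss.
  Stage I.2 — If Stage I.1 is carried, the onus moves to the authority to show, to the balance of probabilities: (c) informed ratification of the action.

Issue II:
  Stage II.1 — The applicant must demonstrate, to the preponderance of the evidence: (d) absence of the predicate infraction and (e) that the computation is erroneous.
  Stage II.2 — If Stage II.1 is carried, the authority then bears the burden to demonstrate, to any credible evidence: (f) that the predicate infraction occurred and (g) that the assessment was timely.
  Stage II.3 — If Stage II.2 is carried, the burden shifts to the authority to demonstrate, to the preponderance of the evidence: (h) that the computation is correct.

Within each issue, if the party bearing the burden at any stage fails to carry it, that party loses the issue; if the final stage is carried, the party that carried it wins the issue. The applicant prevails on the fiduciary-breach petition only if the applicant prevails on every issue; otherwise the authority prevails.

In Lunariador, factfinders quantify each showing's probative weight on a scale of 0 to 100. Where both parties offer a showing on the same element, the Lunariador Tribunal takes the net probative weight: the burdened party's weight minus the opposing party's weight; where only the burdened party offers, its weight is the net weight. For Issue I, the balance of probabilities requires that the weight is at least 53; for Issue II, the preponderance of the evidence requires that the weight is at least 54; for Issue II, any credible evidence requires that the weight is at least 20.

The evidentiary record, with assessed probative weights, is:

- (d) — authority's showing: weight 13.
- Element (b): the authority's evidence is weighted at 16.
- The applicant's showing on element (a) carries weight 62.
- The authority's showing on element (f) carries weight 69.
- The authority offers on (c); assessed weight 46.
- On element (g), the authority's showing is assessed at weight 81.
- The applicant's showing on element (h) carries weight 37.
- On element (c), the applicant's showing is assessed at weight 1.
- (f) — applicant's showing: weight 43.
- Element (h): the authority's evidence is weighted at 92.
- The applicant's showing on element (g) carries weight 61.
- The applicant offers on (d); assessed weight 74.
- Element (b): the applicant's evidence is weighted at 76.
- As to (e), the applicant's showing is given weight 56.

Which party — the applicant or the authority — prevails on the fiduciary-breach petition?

— Issue I —
At Stage I.1 the applicant must meet the balance of probabilities (weight is at least 53): on (a) the weight is 62, ≥ 53, so (a) meets the standard; on (b) the weight is 76 less the opposing 16 gives net 60, ≥ 53, so (b) meets the standard.
  Stage I.1 is satisfied; the onus moves to the authority.
At Stage I.2 the authority must meet the balance of probabilities (weight is at least 53): on (c) the weight is 46 less the opposing 1 gives net 45, < 53, so (c) does not meet the standard.
  The authority does not carry Stage I.2.
The applicant prevails on this issue.
— Issue II —
At Stage II.1 the applicant must meet the preponderance of the evidence (weight is at least 54): on (d) the weight is 74 less the opposing 13 gives net 61, ≥ 54, so (d) meets the standard; on (e) the weight is 56, ≥ 54, so (e) meets the standard.
  The applicant carries Stage II.1; the authority now bears the burden.
At Stage II.2 the authority must meet any credible evidence (weight is at least 20): on (f) the weight is 69 less the opposing 43 gives net 26, which does reach 20, so (f) meets the standard; on (g) the weight is 81 less the opposing 61 gives net 20, ≥ 20, so (g) meets the standard.
  All elements met. The authority retains the burden for Stage II.3.
At Stage II.3 the authority must meet the preponderance of the evidence (weight is at least 54): on (h) the weight is 92 less the opposing 37 gives net 55, ≥ 54, so (h) meets the standard.
  All elements met at the final stage.
All stages carried — the authority prevails on this issue.
Per-issue: Issue I → applicant; Issue II → authority. The applicant must prevail on every issue; overall, the authority prevails.

authority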